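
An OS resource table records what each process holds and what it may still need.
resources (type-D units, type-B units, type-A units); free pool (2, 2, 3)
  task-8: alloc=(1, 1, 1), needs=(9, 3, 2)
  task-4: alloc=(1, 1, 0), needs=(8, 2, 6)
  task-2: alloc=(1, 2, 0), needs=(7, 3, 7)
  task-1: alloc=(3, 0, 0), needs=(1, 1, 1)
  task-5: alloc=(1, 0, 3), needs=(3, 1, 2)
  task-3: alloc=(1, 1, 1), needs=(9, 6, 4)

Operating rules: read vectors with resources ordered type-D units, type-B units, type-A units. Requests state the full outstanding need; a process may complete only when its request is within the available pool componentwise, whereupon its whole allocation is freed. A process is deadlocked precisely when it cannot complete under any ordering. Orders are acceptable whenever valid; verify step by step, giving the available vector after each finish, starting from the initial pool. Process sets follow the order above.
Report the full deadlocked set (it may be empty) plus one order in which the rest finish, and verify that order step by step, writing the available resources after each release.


Deadlocked: task-8, task-4, task-2 and task-3.
Key observation: no order helps: past task-1, task-5, the free pool tops out at (6, 2, 6), below what each blocked process needs in type-D units.
The rest can finish in the order task-1, task-5. Verifying each step:
  pool = (2, 2, 3)
  task-1: need (1, 1, 1) fits (2, 2, 3); releases (3, 0, 0), pool now (5, 2, 3)
  task-5: need (3, 1, 2) fits (5, 2, 3); releases (1, 0, 3), pool now (6, 2, 6)
The blocked processes can never fit:
  blocked: task-8 wants (9, 3, 2), pool (6, 2, 6) — not enough type-D units and type-B units
  blocked: task-4 wants (8, 2, 6), pool (6, 2, 6) — not enough type-D units
  blocked: task-2 wants (7, 3, 7), pool (6, 2, 6) — not enough type-D units, type-B units and type-A units
  blocked: task-3 wants (9, 6, 4), pool (6, 2, 6) — not enough type-D units and type-B units


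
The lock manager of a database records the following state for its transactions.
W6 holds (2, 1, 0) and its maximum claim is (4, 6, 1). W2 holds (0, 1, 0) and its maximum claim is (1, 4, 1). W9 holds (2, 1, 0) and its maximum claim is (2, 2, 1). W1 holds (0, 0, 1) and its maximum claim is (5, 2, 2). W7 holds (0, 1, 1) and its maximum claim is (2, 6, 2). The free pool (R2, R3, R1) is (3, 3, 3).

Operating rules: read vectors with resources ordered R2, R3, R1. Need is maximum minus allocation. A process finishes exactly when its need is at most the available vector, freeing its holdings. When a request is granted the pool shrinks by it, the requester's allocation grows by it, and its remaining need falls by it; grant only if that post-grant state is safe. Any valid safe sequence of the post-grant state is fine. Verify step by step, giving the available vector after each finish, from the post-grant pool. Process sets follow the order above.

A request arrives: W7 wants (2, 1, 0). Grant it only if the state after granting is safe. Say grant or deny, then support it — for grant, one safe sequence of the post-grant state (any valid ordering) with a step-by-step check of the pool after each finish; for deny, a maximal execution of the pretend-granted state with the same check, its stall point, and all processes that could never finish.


GRANT: granting preserves safety; a valid post-grant sequence is W9, W2, W7, W6, W1.
Key observation: post-grant, (1, 2, 3) remains, and an order beginning with W9 completes everyone.
Check on the post-grant state, step by step:
  pool = (1, 2, 3)
  run W9 (needs (0, 1, 1), free (1, 2, 3)); after release of (2, 1, 0) the pool is (3, 3, 3)
  run W2 (needs (1, 3, 1), free (3, 3, 3)); after release of (0, 1, 0) the pool is (3, 4, 3)
  run W7 (needs (0, 4, 1), free (3, 4, 3)); after release of (2, 2, 1) the pool is (5, 6, 4)
  run W6 (needs (2, 5, 1), free (5, 6, 4)); after release of (2, 1, 0) the pool is (7, 7, 4)
  run W1 (needs (5, 2, 1), free (7, 7, 4)); after release of (0, 0, 1) the pool is (7, 7, 5)


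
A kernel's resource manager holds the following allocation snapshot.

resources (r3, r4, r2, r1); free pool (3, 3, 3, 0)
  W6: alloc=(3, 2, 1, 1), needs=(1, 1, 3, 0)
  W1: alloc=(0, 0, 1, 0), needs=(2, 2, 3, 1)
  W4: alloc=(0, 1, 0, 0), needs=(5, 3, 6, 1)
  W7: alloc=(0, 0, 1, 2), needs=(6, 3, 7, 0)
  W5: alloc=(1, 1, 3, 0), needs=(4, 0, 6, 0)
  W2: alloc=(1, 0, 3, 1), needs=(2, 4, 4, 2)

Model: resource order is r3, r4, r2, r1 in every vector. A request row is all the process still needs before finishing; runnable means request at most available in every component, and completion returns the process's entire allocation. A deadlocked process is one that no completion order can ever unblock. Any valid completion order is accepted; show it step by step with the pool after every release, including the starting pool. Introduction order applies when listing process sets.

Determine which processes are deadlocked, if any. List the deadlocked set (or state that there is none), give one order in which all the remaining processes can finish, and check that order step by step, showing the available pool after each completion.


Deadlocked: W4, W7, W5 and W2.
Key observation: after W6, W1 the pool peaks at (6, 5, 5, 1), and each blocked process is short somewhere: W4 on r2; W7 on r2; W5 on r2; W2 on r1.
A valid finishing order for the others: W6, W1. Step-by-step check:
  pool = (3, 3, 3, 0)
  W6 needs (1, 1, 3, 0) <= (3, 3, 3, 0) -> finishes; pool += (3, 2, 1, 1) = (6, 5, 4, 1)
  W1 needs (2, 2, 3, 1) <= (6, 5, 4, 1) -> finishes; pool += (0, 0, 1, 0) = (6, 5, 5, 1)
The blocked processes can never fit:
  blocked: W4 wants (5, 3, 6, 1), pool (6, 5, 5, 1) — not enough r2
  blocked: W7 wants (6, 3, 7, 0), pool (6, 5, 5, 1) — not enough r2
  blocked: W5 wants (4, 0, 6, 0), pool (6, 5, 5, 1) — not enough r2
  blocked: W2 wants (2, 4, 4, 2), pool (6, 5, 5, 1) — not enough r1


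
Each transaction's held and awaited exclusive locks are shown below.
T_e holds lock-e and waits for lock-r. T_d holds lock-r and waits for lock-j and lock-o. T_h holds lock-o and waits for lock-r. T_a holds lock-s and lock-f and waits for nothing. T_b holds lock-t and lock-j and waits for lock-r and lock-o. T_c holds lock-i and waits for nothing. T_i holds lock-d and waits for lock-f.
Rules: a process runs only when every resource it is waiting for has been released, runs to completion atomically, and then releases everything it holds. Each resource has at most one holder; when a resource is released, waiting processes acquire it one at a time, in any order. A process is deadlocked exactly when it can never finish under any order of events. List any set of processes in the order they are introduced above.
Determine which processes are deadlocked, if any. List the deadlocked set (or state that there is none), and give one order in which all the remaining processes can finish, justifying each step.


Deadlocked set: T_e, T_d, T_h and T_b.
Key observation: T_d -> T_h -> T_d is a circular wait — nothing in it can go first; T_b is caught in further circular waits and T_e waits into the deadlock from upstream.
The rest can finish in the order T_a, T_i, T_c.
Check, step by step:
  T_a: no waits; runs immediately, freeing lock-s and lock-f
  run T_i (all its waits — lock-f — are resolved); releases lock-d
  T_c: no waits; runs immediately, freeing lock-i


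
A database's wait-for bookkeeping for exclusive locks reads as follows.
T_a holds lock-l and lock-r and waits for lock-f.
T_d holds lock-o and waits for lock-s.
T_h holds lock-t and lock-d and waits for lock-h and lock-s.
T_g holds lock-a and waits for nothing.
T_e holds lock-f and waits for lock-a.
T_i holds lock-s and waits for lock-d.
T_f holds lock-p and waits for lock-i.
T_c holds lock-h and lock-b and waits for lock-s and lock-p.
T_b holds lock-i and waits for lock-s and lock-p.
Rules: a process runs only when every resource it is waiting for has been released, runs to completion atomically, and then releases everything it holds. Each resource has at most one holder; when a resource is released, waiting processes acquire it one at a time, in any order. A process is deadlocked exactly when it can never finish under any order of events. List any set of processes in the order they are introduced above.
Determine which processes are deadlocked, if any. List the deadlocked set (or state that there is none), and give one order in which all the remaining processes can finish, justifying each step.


Deadlocked set: T_d, T_h, T_i, T_f, T_c and T_b.
Key observation: the wait chain closes on itself along T_i -> T_h -> T_i; T_f, T_c and T_b are caught in further circular waits and T_d waits into the deadlock from upstream.
One completion order for the rest: T_g, T_e, T_a.
Verifying each step:
  T_g waits on nothing -> runs at once and releases lock-a
  T_e: everything it awaited (lock-a) is free; runs, freeing lock-f
  T_a: everything it awaited (lock-f) is free; runs, freeing lock-l and lock-r


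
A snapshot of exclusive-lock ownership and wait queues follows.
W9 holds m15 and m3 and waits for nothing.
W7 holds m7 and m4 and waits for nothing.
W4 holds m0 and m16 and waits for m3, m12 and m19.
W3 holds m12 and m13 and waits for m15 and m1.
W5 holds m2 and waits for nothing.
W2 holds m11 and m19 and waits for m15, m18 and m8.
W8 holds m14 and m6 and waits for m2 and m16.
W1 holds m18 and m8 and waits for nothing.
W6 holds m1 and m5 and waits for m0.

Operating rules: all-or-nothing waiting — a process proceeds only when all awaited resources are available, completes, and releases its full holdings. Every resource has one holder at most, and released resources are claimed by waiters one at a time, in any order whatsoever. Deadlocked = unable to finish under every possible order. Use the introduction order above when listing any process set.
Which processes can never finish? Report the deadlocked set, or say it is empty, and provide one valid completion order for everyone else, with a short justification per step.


Deadlocked: W4, W3, W8 and W6.
Key observation: along W4 -> W3 -> W6 -> W4, each member waits on what the next one holds — a deadlock; W8 waits into the deadlock from upstream.
A valid finishing order for the others: W1, W9, W5, W7, W2.
Verifying each step:
  W1 waits on nothing -> runs at once and releases m18 and m8
  W9 waits on nothing -> runs at once and releases m15 and m3
  W5 waits on nothing -> runs at once and releases m2
  W7 waits on nothing -> runs at once and releases m7 and m4
  run W2 (all its waits — m15, m18 and m8 — are resolved); releases m11 and m19


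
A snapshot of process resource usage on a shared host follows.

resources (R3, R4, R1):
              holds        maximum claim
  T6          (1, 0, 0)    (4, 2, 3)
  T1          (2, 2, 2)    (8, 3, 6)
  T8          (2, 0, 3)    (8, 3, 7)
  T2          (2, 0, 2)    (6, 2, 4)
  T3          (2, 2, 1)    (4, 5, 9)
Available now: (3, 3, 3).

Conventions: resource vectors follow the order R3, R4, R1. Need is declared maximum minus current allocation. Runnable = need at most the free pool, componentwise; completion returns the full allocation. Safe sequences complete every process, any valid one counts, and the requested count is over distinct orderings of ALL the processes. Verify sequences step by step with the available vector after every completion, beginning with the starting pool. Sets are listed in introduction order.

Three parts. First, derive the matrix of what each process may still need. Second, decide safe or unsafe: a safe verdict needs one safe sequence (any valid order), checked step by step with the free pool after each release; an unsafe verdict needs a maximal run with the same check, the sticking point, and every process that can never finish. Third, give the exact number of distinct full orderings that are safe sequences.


(1) Need matrix, components ordered R3, R4, R1:
  T6: (3, 2, 3)
  T1: (6, 1, 4)
  T8: (6, 3, 4)
  T2: (4, 2, 2)
  T3: (2, 3, 8)
(2) SAFE — a valid safe sequence is T6, T2, T8, T3, T1.
Key observation: the first exact fit in this order is T6 — it needs (3, 2, 3) with (3, 3, 3) free, meeting a requested resource to the last unit.
Verifying each step:
  pool = (3, 3, 3)
  run T6 (needs (3, 2, 3), free (3, 3, 3)); after release of (1, 0, 0) the pool is (4, 3, 3)
  run T2 (needs (4, 2, 2), free (4, 3, 3)); after release of (2, 0, 2) the pool is (6, 3, 5)
  run T8 (needs (6, 3, 4), free (6, 3, 5)); after release of (2, 0, 3) the pool is (8, 3, 8)
  run T3 (needs (2, 3, 8), free (8, 3, 8)); after release of (2, 2, 1) the pool is (10, 5, 9)
  run T1 (needs (6, 1, 4), free (10, 5, 9)); after release of (2, 2, 2) the pool is (12, 7, 11)
(3) Exactly 3 of the possible complete orderings are safe sequences.


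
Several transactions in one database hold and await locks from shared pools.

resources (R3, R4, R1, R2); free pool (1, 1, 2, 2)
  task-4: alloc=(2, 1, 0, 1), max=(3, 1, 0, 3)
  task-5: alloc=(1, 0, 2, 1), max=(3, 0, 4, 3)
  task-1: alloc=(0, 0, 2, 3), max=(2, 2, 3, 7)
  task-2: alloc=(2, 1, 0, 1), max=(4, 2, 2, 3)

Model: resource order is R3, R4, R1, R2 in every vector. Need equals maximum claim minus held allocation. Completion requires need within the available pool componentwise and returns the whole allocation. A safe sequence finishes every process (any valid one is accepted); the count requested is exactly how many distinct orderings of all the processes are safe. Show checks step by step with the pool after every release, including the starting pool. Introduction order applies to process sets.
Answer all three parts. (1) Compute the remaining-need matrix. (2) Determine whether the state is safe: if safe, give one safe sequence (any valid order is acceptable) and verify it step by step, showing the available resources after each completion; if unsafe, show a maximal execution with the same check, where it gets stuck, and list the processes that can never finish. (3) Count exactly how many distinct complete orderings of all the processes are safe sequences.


(1) Need matrix, components ordered R3, R4, R1, R2:
  task-4: (1, 0, 0, 2)
  task-5: (2, 0, 2, 2)
  task-1: (2, 2, 1, 4)
  task-2: (2, 1, 2, 2)
(2) SAFE — a valid safe sequence is task-4, task-5, task-2, task-1.
Key observation: task-4 is the earliest step where a requested resource binds exactly: need (1, 0, 0, 2), pool (1, 1, 2, 2) at its turn.
Verifying each step:
  pool = (1, 1, 2, 2)
  run task-4 (needs (1, 0, 0, 2), free (1, 1, 2, 2)); after release of (2, 1, 0, 1) the pool is (3, 2, 2, 3)
  run task-5 (needs (2, 0, 2, 2), free (3, 2, 2, 3)); after release of (1, 0, 2, 1) the pool is (4, 2, 4, 4)
  run task-2 (needs (2, 1, 2, 2), free (4, 2, 4, 4)); after release of (2, 1, 0, 1) the pool is (6, 3, 4, 5)
  run task-1 (needs (2, 2, 1, 4), free (6, 3, 4, 5)); after release of (0, 0, 2, 3) the pool is (6, 3, 6, 8)
(3) Precisely 4 of the possible complete orderings are safe sequences.


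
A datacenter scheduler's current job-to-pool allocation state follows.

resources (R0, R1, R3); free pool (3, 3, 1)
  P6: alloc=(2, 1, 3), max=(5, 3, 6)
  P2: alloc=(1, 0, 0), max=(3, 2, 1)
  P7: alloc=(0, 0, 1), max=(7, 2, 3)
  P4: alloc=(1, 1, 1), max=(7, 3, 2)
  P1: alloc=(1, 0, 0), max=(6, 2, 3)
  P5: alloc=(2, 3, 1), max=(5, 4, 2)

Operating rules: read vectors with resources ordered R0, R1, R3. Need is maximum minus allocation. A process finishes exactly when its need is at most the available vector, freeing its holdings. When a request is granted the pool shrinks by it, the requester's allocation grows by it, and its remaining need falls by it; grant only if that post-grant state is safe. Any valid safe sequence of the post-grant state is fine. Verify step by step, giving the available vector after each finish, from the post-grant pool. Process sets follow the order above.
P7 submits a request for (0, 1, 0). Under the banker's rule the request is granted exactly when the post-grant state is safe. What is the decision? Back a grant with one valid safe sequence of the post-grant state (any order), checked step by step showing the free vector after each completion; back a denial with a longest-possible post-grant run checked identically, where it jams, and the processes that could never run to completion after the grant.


GRANT — the state after the grant stays safe, e.g. via P5, P2, P4, P6, P7, P1.
Key observation: post-grant, (3, 2, 1) remains, and an order beginning with P5 completes everyone.
Verifying the post-grant state step by step:
  pool = (3, 2, 1)
  run P5 (needs (3, 1, 1), free (3, 2, 1)); after release of (2, 3, 1) the pool is (5, 5, 2)
  run P2 (needs (2, 2, 1), free (5, 5, 2)); after release of (1, 0, 0) the pool is (6, 5, 2)
  run P4 (needs (6, 2, 1), free (6, 5, 2)); after release of (1, 1, 1) the pool is (7, 6, 3)
  run P6 (needs (3, 2, 3), free (7, 6, 3)); after release of (2, 1, 3) the pool is (9, 7, 6)
  run P7 (needs (7, 1, 2), free (9, 7, 6)); after release of (0, 1, 1) the pool is (9, 8, 7)
  run P1 (needs (5, 2, 3), free (9, 8, 7)); after release of (1, 0, 0) the pool is (10, 8, 7)


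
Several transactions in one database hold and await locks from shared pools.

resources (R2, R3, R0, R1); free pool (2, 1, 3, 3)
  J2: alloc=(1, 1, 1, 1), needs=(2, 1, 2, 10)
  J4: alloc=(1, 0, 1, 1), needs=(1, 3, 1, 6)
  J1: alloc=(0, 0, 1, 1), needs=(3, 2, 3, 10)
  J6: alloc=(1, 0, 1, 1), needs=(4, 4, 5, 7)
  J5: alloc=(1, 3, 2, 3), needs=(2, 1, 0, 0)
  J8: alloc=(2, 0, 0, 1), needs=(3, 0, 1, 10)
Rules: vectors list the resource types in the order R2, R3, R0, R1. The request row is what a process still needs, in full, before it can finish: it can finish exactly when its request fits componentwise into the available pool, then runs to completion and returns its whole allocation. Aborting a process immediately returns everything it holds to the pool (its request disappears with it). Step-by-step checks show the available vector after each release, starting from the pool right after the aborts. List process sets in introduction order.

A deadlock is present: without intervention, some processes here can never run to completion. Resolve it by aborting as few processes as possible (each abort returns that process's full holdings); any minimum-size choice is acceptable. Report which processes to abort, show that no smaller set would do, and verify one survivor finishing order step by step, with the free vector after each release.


The answer: abort J1 and J8.
Key observation: J2 could never have finished before the abort; with (2, 0, 1, 2) returned by J1 and J8, it fits at step 4.
Why nothing smaller works — every single abort fails: J2 alone leaves J1 blocked (short on R1); J4 alone leaves J2 blocked (short on R1); J1 alone leaves J2 blocked (short on R1); J6 alone leaves J2 blocked (short on R1); J5 alone leaves J2 blocked (short on R1); J8 alone leaves J2 blocked (short on R1).
Survivors finish in the order: J5, J6, J4, J2. Check, step by step (pool after the aborts first):
  pool = (4, 1, 4, 5)
  J5: need (2, 1, 0, 0) fits (4, 1, 4, 5); releases (1, 3, 2, 3), pool now (5, 4, 6, 8)
  J6: need (4, 4, 5, 7) fits (5, 4, 6, 8); releases (1, 0, 1, 1), pool now (6, 4, 7, 9)
  J4: need (1, 3, 1, 6) fits (6, 4, 7, 9); releases (1, 0, 1, 1), pool now (7, 4, 8, 10)
  J2: need (2, 1, 2, 10) fits (7, 4, 8, 10); releases (1, 1, 1, 1), pool now (8, 5, 9, 11)


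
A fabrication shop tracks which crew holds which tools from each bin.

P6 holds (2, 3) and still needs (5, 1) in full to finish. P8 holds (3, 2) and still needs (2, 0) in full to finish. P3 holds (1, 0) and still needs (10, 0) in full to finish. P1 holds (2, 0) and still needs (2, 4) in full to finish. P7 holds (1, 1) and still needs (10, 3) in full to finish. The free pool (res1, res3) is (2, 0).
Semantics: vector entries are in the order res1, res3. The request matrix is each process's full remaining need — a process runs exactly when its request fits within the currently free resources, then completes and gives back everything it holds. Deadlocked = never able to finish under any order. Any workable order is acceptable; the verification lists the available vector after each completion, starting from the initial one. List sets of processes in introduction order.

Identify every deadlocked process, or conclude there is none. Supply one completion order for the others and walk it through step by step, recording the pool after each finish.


Deadlocked set: P3 and P7.
Key observation: res1 is the bottleneck — with P8, P6, P1 done the pool holds (9, 5), short of every remaining need.
A valid finishing order for the others: P8, P6, P1. Check, step by step:
  pool = (2, 0)
  run P8 (needs (2, 0), free (2, 0)); after release of (3, 2) the pool is (5, 2)
  run P6 (needs (5, 1), free (5, 2)); after release of (2, 3) the pool is (7, 5)
  run P1 (needs (2, 4), free (7, 5)); after release of (2, 0) the pool is (9, 5)
None of the blocked processes ever fits:
  P3 cannot run: need (10, 0) vs free (9, 5) (insufficient res1)
  P7 cannot run: need (10, 3) vs free (9, 5) (insufficient res1)


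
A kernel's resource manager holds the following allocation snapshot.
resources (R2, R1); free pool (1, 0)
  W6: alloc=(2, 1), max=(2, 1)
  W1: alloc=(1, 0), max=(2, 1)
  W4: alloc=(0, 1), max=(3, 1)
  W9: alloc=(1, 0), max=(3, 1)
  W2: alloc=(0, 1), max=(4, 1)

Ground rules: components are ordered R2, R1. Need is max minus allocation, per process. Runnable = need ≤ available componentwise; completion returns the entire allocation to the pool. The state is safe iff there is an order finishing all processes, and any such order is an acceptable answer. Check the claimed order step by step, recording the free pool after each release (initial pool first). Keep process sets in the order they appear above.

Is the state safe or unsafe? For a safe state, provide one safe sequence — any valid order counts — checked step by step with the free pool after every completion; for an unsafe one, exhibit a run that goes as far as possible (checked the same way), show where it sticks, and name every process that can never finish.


SAFE. One safe sequence: W6, W9, W1, W4, W2.
Key observation: the first exact fit in this order is W9 — it needs (2, 1) with (3, 1) free, meeting a requested resource to the last unit.
Check, step by step:
  pool = (1, 0)
  W6: need (0, 0) fits (1, 0); releases (2, 1), pool now (3, 1)
  W9: need (2, 1) fits (3, 1); releases (1, 0), pool now (4, 1)
  W1: need (1, 1) fits (4, 1); releases (1, 0), pool now (5, 1)
  W4: need (3, 0) fits (5, 1); releases (0, 1), pool now (5, 2)
  W2: need (4, 0) fits (5, 2); releases (0, 1), pool now (5, 3)


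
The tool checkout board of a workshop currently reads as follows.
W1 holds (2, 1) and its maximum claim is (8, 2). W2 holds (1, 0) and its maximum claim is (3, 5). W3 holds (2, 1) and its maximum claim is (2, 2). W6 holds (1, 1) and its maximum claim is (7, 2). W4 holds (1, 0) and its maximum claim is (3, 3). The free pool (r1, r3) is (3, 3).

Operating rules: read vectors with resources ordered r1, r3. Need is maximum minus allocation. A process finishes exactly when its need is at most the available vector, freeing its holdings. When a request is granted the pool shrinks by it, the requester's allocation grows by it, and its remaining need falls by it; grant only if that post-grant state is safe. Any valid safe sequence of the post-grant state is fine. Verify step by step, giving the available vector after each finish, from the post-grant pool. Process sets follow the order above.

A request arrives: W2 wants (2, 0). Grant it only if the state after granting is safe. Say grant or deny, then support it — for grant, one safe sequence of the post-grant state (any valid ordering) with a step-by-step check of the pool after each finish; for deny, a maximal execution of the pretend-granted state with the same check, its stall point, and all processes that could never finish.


DENY. Granting would leave the state unsafe.
Key observation: after W3, W4 the pool peaks at (4, 4), and each blocked process is short somewhere: W1 on r1; W2 on r3; W6 on r1.
Pretend the grant happened; the run W3, W4 goes as far as possible. Verifying each step:
  pool = (1, 3)
  W3: need (0, 1) fits (1, 3); releases (2, 1), pool now (3, 4)
  W4: need (2, 3) fits (3, 4); releases (1, 0), pool now (4, 4)
  W1 cannot run: need (6, 1) vs free (4, 4) (insufficient r1)
  W2 cannot run: need (0, 5) vs free (4, 4) (insufficient r3)
  W6 cannot run: need (6, 1) vs free (4, 4) (insufficient r1)
Processes that could never finish after the grant: W1, W2 and W6.


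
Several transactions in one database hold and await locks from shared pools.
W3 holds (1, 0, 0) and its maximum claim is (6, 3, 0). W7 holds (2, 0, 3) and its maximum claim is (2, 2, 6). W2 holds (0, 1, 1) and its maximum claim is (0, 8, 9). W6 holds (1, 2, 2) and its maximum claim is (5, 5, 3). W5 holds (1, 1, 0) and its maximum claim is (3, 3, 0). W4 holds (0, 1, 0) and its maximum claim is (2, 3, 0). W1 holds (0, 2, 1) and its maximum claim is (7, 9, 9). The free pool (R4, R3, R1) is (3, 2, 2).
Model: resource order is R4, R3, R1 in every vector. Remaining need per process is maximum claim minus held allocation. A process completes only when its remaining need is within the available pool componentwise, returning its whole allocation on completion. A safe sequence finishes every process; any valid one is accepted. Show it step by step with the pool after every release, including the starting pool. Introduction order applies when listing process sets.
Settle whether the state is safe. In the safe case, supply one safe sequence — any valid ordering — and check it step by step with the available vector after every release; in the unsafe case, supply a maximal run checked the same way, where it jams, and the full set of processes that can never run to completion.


UNSAFE — no complete ordering exists.
Key observation: even finishing W5, W6, W4, W7, W3 leaves just (8, 6, 7) free — too little R3 for any of the remaining processes.
The run W5, W6, W4, W7, W3 cannot be extended any further. Verifying each step:
  pool = (3, 2, 2)
  W5 needs (2, 2, 0) <= (3, 2, 2) -> finishes; pool += (1, 1, 0) = (4, 3, 2)
  W6 needs (4, 3, 1) <= (4, 3, 2) -> finishes; pool += (1, 2, 2) = (5, 5, 4)
  W4 needs (2, 2, 0) <= (5, 5, 4) -> finishes; pool += (0, 1, 0) = (5, 6, 4)
  W7 needs (0, 2, 3) <= (5, 6, 4) -> finishes; pool += (2, 0, 3) = (7, 6, 7)
  W3 needs (5, 3, 0) <= (7, 6, 7) -> finishes; pool += (1, 0, 0) = (8, 6, 7)
  blocked: W2 wants (0, 7, 8), pool (8, 6, 7) — not enough R3 and R1
  blocked: W1 wants (7, 7, 8), pool (8, 6, 7) — not enough R3 and R1
Processes that can never finish: W2 and W1.


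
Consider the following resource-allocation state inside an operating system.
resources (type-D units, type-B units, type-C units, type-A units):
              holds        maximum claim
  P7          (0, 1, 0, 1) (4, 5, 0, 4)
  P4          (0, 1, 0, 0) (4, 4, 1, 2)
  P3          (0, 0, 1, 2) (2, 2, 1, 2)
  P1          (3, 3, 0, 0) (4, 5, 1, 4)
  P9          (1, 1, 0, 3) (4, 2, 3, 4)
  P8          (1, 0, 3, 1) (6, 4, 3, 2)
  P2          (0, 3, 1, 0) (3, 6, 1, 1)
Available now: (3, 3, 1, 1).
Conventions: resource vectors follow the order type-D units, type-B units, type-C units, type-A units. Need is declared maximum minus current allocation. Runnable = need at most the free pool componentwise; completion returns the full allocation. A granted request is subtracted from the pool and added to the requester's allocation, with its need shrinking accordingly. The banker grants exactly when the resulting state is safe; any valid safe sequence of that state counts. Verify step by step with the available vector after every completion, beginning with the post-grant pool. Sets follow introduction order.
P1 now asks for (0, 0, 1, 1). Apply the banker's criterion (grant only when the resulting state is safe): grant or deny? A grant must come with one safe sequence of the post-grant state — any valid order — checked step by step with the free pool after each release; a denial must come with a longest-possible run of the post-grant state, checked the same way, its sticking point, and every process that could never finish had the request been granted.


DENY: after the grant no complete ordering would exist.
Key observation: after P3, P2 the pool peaks at (3, 6, 2, 2), and each blocked process is short somewhere: P7 on type-D units, type-A units; P4 on type-D units; P1 on type-A units; P9 on type-C units; P8 on type-D units.
On the post-grant state, P3, P2 is a maximal run — nothing extends it. Check, step by step:
  pool = (3, 3, 0, 0)
  P3: need (2, 2, 0, 0) fits (3, 3, 0, 0); releases (0, 0, 1, 2), pool now (3, 3, 1, 2)
  P2: need (3, 3, 0, 1) fits (3, 3, 1, 2); releases (0, 3, 1, 0), pool now (3, 6, 2, 2)
  blocked: P7 wants (4, 4, 0, 3), pool (3, 6, 2, 2) — not enough type-D units and type-A units
  blocked: P4 wants (4, 3, 1, 2), pool (3, 6, 2, 2) — not enough type-D units
  blocked: P1 wants (1, 2, 0, 3), pool (3, 6, 2, 2) — not enough type-A units
  blocked: P9 wants (3, 1, 3, 1), pool (3, 6, 2, 2) — not enough type-C units
  blocked: P8 wants (5, 4, 0, 1), pool (3, 6, 2, 2) — not enough type-D units
Post-grant, the permanently blocked set is P7, P4, P1, P9 and P8.


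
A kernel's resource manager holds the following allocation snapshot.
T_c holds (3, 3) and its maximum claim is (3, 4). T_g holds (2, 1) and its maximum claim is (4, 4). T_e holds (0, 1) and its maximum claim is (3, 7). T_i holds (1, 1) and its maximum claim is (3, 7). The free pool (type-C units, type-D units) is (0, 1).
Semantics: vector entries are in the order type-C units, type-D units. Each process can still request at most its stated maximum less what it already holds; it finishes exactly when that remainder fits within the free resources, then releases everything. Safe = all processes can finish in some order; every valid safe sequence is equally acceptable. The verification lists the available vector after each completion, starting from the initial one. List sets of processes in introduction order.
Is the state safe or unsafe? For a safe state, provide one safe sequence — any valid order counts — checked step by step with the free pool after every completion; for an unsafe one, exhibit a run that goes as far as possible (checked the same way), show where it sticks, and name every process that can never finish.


The state is UNSAFE.
Key observation: T_c, T_g can finish, but then (5, 5) is all there is, and the blocked group's type-D units demands exceed it.
Going as far as possible: T_c, T_g; after that, nothing fits. Check, step by step:
  pool = (0, 1)
  run T_c (needs (0, 1), free (0, 1)); after release of (3, 3) the pool is (3, 4)
  run T_g (needs (2, 3), free (3, 4)); after release of (2, 1) the pool is (5, 5)
  T_e cannot run: need (3, 6) vs free (5, 5) (insufficient type-D units)
  T_i cannot run: need (2, 6) vs free (5, 5) (insufficient type-D units)
Never able to finish: T_e and T_i.


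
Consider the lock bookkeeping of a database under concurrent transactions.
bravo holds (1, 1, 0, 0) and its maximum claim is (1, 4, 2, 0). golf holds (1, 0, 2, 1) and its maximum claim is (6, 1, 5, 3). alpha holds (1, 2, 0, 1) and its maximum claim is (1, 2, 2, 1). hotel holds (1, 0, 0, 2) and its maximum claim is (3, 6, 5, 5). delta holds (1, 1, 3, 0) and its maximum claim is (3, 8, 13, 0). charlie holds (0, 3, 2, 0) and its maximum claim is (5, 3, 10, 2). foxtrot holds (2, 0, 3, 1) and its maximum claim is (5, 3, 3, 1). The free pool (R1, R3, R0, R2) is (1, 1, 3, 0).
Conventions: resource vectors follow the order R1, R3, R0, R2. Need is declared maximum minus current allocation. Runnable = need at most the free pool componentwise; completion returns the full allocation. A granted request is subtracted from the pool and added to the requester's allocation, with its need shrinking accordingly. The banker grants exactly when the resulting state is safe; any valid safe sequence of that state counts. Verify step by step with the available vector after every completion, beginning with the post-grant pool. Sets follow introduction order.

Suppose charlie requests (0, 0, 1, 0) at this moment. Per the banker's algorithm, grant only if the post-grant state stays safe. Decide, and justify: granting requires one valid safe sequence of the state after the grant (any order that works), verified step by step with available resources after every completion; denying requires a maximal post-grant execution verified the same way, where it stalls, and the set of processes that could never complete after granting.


GRANT — the state after the grant stays safe, e.g. via alpha, bravo, foxtrot, golf, charlie, delta, hotel.
Key observation: even at the reduced pool (1, 1, 2, 0), alpha fits immediately, so safety survives the grant.
Verifying the post-grant state step by step:
  pool = (1, 1, 2, 0)
  alpha needs (0, 0, 2, 0) <= (1, 1, 2, 0) -> finishes; pool += (1, 2, 0, 1) = (2, 3, 2, 1)
  bravo needs (0, 3, 2, 0) <= (2, 3, 2, 1) -> finishes; pool += (1, 1, 0, 0) = (3, 4, 2, 1)
  foxtrot needs (3, 3, 0, 0) <= (3, 4, 2, 1) -> finishes; pool += (2, 0, 3, 1) = (5, 4, 5, 2)
  golf needs (5, 1, 3, 2) <= (5, 4, 5, 2) -> finishes; pool += (1, 0, 2, 1) = (6, 4, 7, 3)
  charlie needs (5, 0, 7, 2) <= (6, 4, 7, 3) -> finishes; pool += (0, 3, 3, 0) = (6, 7, 10, 3)
  delta needs (2, 7, 10, 0) <= (6, 7, 10, 3) -> finishes; pool += (1, 1, 3, 0) = (7, 8, 13, 3)
  hotel needs (2, 6, 5, 3) <= (7, 8, 13, 3) -> finishes; pool += (1, 0, 0, 2) = (8, 8, 13, 5)


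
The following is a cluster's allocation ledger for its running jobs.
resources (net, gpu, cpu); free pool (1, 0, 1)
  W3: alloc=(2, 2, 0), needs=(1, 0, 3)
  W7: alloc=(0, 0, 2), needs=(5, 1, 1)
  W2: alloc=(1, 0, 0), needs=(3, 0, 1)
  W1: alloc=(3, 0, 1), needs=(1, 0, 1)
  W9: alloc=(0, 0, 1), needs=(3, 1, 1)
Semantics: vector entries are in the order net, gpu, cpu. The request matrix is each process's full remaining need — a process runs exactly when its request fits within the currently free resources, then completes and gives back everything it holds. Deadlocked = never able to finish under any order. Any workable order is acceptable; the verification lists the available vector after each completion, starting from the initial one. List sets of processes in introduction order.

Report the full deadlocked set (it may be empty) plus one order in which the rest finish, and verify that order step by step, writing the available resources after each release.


The deadlocked set is W3, W7 and W9.
Key observation: after W1, W2 the pool peaks at (5, 0, 2), and each blocked process is short somewhere: W3 on cpu; W7 on gpu; W9 on gpu.
A valid finishing order for the others: W1, W2. Check, step by step:
  pool = (1, 0, 1)
  W1 needs (1, 0, 1) <= (1, 0, 1) -> finishes; pool += (3, 0, 1) = (4, 0, 2)
  W2 needs (3, 0, 1) <= (4, 0, 2) -> finishes; pool += (1, 0, 0) = (5, 0, 2)
The stuck group stays short no matter what:
  W3 still needs (1, 0, 3) but only (5, 0, 2) is free — short on cpu
  W7 still needs (5, 1, 1) but only (5, 0, 2) is free — short on gpu
  W9 still needs (3, 1, 1) but only (5, 0, 2) is free — short on gpu


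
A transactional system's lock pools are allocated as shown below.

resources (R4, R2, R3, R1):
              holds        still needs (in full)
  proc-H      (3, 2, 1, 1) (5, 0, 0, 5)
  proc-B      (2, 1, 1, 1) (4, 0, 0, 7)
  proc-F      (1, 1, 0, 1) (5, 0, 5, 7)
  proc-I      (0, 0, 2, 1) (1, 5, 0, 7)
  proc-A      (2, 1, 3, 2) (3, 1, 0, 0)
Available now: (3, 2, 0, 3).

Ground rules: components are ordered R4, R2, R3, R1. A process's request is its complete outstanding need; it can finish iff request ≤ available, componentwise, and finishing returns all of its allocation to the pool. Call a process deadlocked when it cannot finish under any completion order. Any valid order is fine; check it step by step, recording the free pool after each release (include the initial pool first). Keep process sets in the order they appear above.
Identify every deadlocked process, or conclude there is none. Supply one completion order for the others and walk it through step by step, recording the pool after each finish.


Deadlocked: proc-B, proc-F and proc-I.
Key observation: the wall is R1: completing proc-A, proc-H brings the pool only to (8, 5, 4, 6), and all the rest need more.
A valid finishing order for the others: proc-A, proc-H. Step-by-step check:
  pool = (3, 2, 0, 3)
  proc-A needs (3, 1, 0, 0) <= (3, 2, 0, 3) -> finishes; pool += (2, 1, 3, 2) = (5, 3, 3, 5)
  proc-H needs (5, 0, 0, 5) <= (5, 3, 3, 5) -> finishes; pool += (3, 2, 1, 1) = (8, 5, 4, 6)
The stuck group stays short no matter what:
  blocked: proc-B wants (4, 0, 0, 7), pool (8, 5, 4, 6) — not enough R1
  blocked: proc-F wants (5, 0, 5, 7), pool (8, 5, 4, 6) — not enough R3 and R1
  blocked: proc-I wants (1, 5, 0, 7), pool (8, 5, 4, 6) — not enough R1


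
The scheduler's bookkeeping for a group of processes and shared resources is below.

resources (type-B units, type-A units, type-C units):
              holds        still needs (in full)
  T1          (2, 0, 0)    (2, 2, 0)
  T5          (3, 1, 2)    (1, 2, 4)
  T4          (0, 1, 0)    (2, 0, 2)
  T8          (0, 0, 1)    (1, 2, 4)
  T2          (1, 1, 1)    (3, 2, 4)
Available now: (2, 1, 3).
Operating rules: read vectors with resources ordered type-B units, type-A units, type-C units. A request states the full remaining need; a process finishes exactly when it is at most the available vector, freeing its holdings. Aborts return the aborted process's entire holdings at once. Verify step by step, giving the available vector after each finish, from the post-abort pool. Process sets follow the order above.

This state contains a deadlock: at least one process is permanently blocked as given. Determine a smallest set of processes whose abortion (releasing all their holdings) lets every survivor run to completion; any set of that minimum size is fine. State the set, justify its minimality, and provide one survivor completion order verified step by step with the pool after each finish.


The answer: abort T8.
Key observation: the deadlocked T5 becomes finishable only because T8 released (0, 0, 1); it completes at step 3 below.
No smaller set exists: with zero aborts the deadlock remains.
Survivors finish in the order: T4, T1, T5, T2. Step-by-step check (pool after the aborts first):
  pool = (2, 1, 4)
  run T4 (needs (2, 0, 2), free (2, 1, 4)); after release of (0, 1, 0) the pool is (2, 2, 4)
  run T1 (needs (2, 2, 0), free (2, 2, 4)); after release of (2, 0, 0) the pool is (4, 2, 4)
  run T5 (needs (1, 2, 4), free (4, 2, 4)); after release of (3, 1, 2) the pool is (7, 3, 6)
  run T2 (needs (3, 2, 4), free (7, 3, 6)); after release of (1, 1, 1) the pool is (8, 4, 7)


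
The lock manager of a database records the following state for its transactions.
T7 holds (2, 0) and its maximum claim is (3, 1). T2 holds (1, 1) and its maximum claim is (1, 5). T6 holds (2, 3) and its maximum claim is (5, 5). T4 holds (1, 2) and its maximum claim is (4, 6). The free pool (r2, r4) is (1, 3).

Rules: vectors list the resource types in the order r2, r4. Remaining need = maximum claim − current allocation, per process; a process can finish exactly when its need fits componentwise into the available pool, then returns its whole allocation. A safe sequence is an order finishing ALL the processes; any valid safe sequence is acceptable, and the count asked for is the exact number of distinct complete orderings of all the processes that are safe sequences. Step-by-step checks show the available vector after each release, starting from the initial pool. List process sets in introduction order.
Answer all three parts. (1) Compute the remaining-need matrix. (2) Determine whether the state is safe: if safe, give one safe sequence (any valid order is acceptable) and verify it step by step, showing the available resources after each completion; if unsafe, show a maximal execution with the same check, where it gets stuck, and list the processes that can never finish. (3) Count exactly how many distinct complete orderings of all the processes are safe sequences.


(1) Outstanding need per process (order r2, r4):
  T7: (1, 1)
  T2: (0, 4)
  T6: (3, 2)
  T4: (3, 4)
(2) SAFE. One safe sequence: T7, T6, T2, T4.
Key observation: the first exact fit in this order is T7 — it needs (1, 1) with (1, 3) free, meeting a requested resource to the last unit.
Walking it through:
  pool = (1, 3)
  run T7 (needs (1, 1), free (1, 3)); after release of (2, 0) the pool is (3, 3)
  run T6 (needs (3, 2), free (3, 3)); after release of (2, 3) the pool is (5, 6)
  run T2 (needs (0, 4), free (5, 6)); after release of (1, 1) the pool is (6, 7)
  run T4 (needs (3, 4), free (6, 7)); after release of (1, 2) the pool is (7, 9)
(3) Precisely 2 of the possible complete orderings are safe sequences.
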